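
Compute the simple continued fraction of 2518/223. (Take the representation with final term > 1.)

[11; 3, 2, 3, 9]

2518 = 11×223 + 65
223 = 3×65 + 28
65 = 2×28 + 9
28 = 3×9 + 1
9 = 9×1 + 0  (stop)
So 2518/223 = [11; 3, 2, 3, 9].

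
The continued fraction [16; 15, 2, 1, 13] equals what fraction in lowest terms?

10105/629

Fold from the inside: start with 13/1.
  1 + 1/13 = 14/13
  2 + 13/14 = 41/14
  15 + 14/41 = 629/41
  16 + 41/629 = 10105/629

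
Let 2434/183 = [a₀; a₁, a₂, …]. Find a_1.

2434 = 13·183 + 55   →  a_0 = 13
183 = 3·55 + 18   →  a_1 = 3

3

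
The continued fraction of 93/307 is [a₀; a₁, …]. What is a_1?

3

93 = 0·307 + 93   →  a_0 = 0
307 = 3·93 + 28   →  a_1 = 3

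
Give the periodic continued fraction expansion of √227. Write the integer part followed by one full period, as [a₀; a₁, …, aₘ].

[15; 15, 30]

a₀ = ⌊√227⌋ = 15.
With m₀=0, d₀=1 and mₖ₊₁ = dₖaₖ − mₖ, dₖ₊₁ = (n − mₖ₊₁²)/dₖ, aₖ₊₁ = ⌊(a₀+mₖ₊₁)/dₖ₊₁⌋:
  k=1: m=15, d=2, a=15
  k=2: m=15, d=1, a=30
d=1 and a=2a₀=30 at k=2, so the next step gives (m, d) = (15, 2) again — its k=1 value — and the period has length 2.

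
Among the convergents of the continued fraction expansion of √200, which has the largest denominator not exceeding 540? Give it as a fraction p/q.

√200 = [14; 7, 28, …] (period length 2).
Convergents:
  p_0/q_0 = 14/1
  p_1/q_1 = 99/7
  p_2/q_2 = 2786/197
  p_3/q_3 = 19601/1386
q_2 = 197 ≤ 540 < 1386 = q_3, so the answer is 2786/197.

2786/197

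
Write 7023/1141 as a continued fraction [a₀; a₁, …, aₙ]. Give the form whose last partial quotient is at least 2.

7023 = 6*1141 + 177
1141 = 6*177 + 79
177 = 2*79 + 19
79 = 4*19 + 3
19 = 6*3 + 1
3 = 3*1 + 0  (stop)
So 7023/1141 = [6; 6, 2, 4, 6, 3].

[6; 6, 2, 4, 6, 3]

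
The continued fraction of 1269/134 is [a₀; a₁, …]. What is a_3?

1269 = 9·134 + 63   →  a_0 = 9
134 = 2·63 + 8   →  a_1 = 2
63 = 7·8 + 7   →  a_2 = 7
8 = 1·7 + 1   →  a_3 = 1

1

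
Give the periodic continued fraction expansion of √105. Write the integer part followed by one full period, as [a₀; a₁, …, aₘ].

[10; 4, 20]

a₀ = ⌊√105⌋ = 10.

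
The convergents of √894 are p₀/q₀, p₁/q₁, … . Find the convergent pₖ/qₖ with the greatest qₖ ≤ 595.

17611/589

√894 = [29; 1, 8, 1, 58, …] (period length 4).
Convergents:
  p_0/q_0 = 29/1
  p_1/q_1 = 30/1
  p_2/q_2 = 269/9
  p_3/q_3 = 299/10
  p_4/q_4 = 17611/589
  p_5/q_5 = 17910/599
q_4 = 589 ≤ 595 < 599 = q_5, so the answer is 17611/589.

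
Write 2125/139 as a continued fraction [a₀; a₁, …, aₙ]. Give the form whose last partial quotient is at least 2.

2125 = 15*139 + 40
139 = 3*40 + 19
40 = 2*19 + 2
19 = 9*2 + 1
2 = 2*1 + 0  (stop)
So 2125/139 = [15; 3, 2, 9, 2].

[15; 3, 2, 9, 2]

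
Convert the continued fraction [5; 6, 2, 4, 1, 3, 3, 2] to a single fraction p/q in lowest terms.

Fold from the inside: start with 2/1.
  3 + 1/2 = 7/2
  3 + 2/7 = 23/7
  1 + 7/23 = 30/23
  4 + 23/30 = 143/30
  2 + 30/143 = 316/143
  6 + 143/316 = 2039/316
  5 + 316/2039 = 10511/2039

10511/2039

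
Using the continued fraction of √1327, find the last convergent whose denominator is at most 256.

√1327 = [36; 2, 2, 1, 35, 1, 2, 2, 72, …] (period length 8).
Convergents:
  p_0/q_0 = 36/1
  p_1/q_1 = 73/2
  p_2/q_2 = 182/5
  p_3/q_3 = 255/7
  p_4/q_4 = 9107/250
  p_5/q_5 = 9362/257
q_4 = 250 ≤ 256 < 257 = q_5, so the answer is 9107/250.

9107/250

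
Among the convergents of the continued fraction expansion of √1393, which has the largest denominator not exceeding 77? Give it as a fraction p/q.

√1393 = [37; 3, 10, 3, 74, …] (period length 4).
Convergents:
  p_0/q_0 = 37/1
  p_1/q_1 = 112/3
  p_2/q_2 = 1157/31
  p_3/q_3 = 3583/96
q_2 = 31 ≤ 77 < 96 = q_3, so the answer is 1157/31.

1157/31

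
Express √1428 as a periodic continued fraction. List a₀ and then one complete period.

a₀ = ⌊√1428⌋ = 37.
With m₀=0, d₀=1 and mₖ₊₁ = dₖaₖ − mₖ, dₖ₊₁ = (n − mₖ₊₁²)/dₖ, aₖ₊₁ = ⌊(a₀+mₖ₊₁)/dₖ₊₁⌋:
  k=1: m=37, d=59, a=1
  k=2: m=22, d=16, a=3
  k=3: m=26, d=47, a=1
  k=4: m=21, d=21, a=2
  k=5: m=21, d=47, a=1
  k=6: m=26, d=16, a=3
  k=7: m=22, d=59, a=1
  k=8: m=37, d=1, a=74
d=1 and a=2a₀=74 at k=8, so the next step gives (m, d) = (37, 59) again — its k=1 value — and the period has length 8.

[37; 1, 3, 1, 2, 1, 3, 1, 74]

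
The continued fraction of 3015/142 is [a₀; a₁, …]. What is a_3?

3

3015 = 21·142 + 33   →  a_0 = 21
142 = 4·33 + 10   →  a_1 = 4
33 = 3·10 + 3   →  a_2 = 3
10 = 3·3 + 1   →  a_3 = 3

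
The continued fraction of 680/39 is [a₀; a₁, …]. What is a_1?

2

680 = 17·39 + 17   →  a_0 = 17
39 = 2·17 + 5   →  a_1 = 2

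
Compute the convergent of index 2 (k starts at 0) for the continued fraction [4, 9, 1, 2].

Using pₖ = aₖpₖ₋₁ + pₖ₋₂, qₖ = aₖqₖ₋₁ + qₖ₋₂ (with p₋₁=1, p₋₂=0, q₋₁=0, q₋₂=1):
  k=0: a=4, p=4, q=1
  k=1: a=9, p=37, q=9
  k=2: a=1, p=41, q=10

41/10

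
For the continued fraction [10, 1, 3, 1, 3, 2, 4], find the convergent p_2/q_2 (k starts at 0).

Using pₖ = aₖpₖ₋₁ + pₖ₋₂, qₖ = aₖqₖ₋₁ + qₖ₋₂ (with p₋₁=1, p₋₂=0, q₋₁=0, q₋₂=1):
  k=0: a=10, p=10, q=1
  k=1: a=1, p=11, q=1
  k=2: a=3, p=43, q=4

43/4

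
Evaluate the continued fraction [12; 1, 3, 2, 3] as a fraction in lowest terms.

396/31

Using pₖ = aₖpₖ₋₁ + pₖ₋₂ and qₖ = aₖqₖ₋₁ + qₖ₋₂:
  k=0: a=12, p=12, q=1
  k=1: a=1, p=13, q=1
  k=2: a=3, p=51, q=4
  k=3: a=2, p=115, q=9
  k=4: a=3, p=396, q=31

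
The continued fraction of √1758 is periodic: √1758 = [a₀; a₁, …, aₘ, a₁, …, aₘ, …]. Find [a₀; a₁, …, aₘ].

a₀ = ⌊√1758⌋ = 41.
With m₀=0, d₀=1 and mₖ₊₁ = dₖaₖ − mₖ, dₖ₊₁ = (n − mₖ₊₁²)/dₖ, aₖ₊₁ = ⌊(a₀+mₖ₊₁)/dₖ₊₁⌋:
  k=1: m=41, d=77, a=1
  k=2: m=36, d=6, a=12
  k=3: m=36, d=77, a=1
  k=4: m=41, d=1, a=82
d=1 and a=2a₀=82 at k=4, so the next step gives (m, d) = (41, 77) again — its k=1 value — and the period has length 4.

[41; 1, 12, 1, 82]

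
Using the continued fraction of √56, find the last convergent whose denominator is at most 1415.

6503/869

√56 = [7; 2, 14, …] (period length 2).
Convergents:
  p_0/q_0 = 7/1
  p_1/q_1 = 15/2
  p_2/q_2 = 217/29
  p_3/q_3 = 449/60
  p_4/q_4 = 6503/869
  p_5/q_5 = 13455/1798
q_4 = 869 ≤ 1415 < 1798 = q_5, so the answer is 6503/869.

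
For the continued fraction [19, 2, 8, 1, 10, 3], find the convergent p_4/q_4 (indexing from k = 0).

Using pₖ = aₖpₖ₋₁ + pₖ₋₂, qₖ = aₖqₖ₋₁ + qₖ₋₂ (with p₋₁=1, p₋₂=0, q₋₁=0, q₋₂=1):
  k=0: a=19, p=19, q=1
  k=1: a=2, p=39, q=2
  k=2: a=8, p=331, q=17
  k=3: a=1, p=370, q=19
  k=4: a=10, p=4031, q=207

4031/207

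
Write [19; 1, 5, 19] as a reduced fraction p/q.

2281/115

Fold from the inside: start with 19/1.
  5 + 1/19 = 96/19
  1 + 19/96 = 115/96
  19 + 96/115 = 2281/115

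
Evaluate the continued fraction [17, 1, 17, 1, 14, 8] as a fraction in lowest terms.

41117/2291

Fold from the inside: start with 8/1.
  14 + 1/8 = 113/8
  1 + 8/113 = 121/113
  17 + 113/121 = 2170/121
  1 + 121/2170 = 2291/2170
  17 + 2170/2291 = 41117/2291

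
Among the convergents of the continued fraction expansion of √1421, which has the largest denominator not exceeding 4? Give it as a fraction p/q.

√1421 = [37; 1, 2, 3, 2, 3, 2, 1, 74, …] (period length 8).
Convergents:
  p_0/q_0 = 37/1
  p_1/q_1 = 38/1
  p_2/q_2 = 113/3
  p_3/q_3 = 377/10
q_2 = 3 ≤ 4 < 10 = q_3, so the answer is 113/3.

113/3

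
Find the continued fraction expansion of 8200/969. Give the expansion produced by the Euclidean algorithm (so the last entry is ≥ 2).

[8; 2, 6, 7, 3, 3]

8200 = 8*969 + 448
969 = 2*448 + 73
448 = 6*73 + 10
73 = 7*10 + 3
10 = 3*3 + 1
3 = 3*1 + 0  (stop)
So 8200/969 = [8; 2, 6, 7, 3, 3].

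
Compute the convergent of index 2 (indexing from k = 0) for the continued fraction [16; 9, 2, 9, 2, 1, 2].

Using pₖ = aₖpₖ₋₁ + pₖ₋₂, qₖ = aₖqₖ₋₁ + qₖ₋₂ (with p₋₁=1, p₋₂=0, q₋₁=0, q₋₂=1):
  k=0: a=16, p=16, q=1
  k=1: a=9, p=145, q=9
  k=2: a=2, p=306, q=19

306/19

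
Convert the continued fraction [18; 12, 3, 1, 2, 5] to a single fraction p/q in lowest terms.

Using pₖ = aₖpₖ₋₁ + pₖ₋₂ and qₖ = aₖqₖ₋₁ + qₖ₋₂:
  k=0: a=18, p=18, q=1
  k=1: a=12, p=217, q=12
  k=2: a=3, p=669, q=37
  k=3: a=1, p=886, q=49
  k=4: a=2, p=2441, q=135
  k=5: a=5, p=13091, q=724

13091/724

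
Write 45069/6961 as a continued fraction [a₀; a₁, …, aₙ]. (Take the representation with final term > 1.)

45069 = 6·6961 + 3303
6961 = 2·3303 + 355
3303 = 9·355 + 108
355 = 3·108 + 31
108 = 3·31 + 15
31 = 2·15 + 1
15 = 15·1 + 0  (stop)
So 45069/6961 = [6; 2, 9, 3, 3, 2, 15].

[6; 2, 9, 3, 3, 2, 15]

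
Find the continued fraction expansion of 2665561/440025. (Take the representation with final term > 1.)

[6; 17, 3, 6, 5, 15, 17]

2665561 = 6·440025 + 25411
440025 = 17·25411 + 8038
25411 = 3·8038 + 1297
8038 = 6·1297 + 256
1297 = 5·256 + 17
256 = 15·17 + 1
17 = 17·1 + 0  (stop)
So 2665561/440025 = [6; 17, 3, 6, 5, 15, 17].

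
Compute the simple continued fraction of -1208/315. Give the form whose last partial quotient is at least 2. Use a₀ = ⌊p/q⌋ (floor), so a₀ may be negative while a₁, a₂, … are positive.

[-4; 6, 17, 3]

-1208 = -4×315 + 52
315 = 6×52 + 3
52 = 17×3 + 1
3 = 3×1 + 0  (stop)
So -1208/315 = [-4; 6, 17, 3].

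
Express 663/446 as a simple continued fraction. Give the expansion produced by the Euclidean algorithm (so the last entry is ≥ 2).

663 = 1·446 + 217
446 = 2·217 + 12
217 = 18·12 + 1
12 = 12·1 + 0  (stop)
So 663/446 = [1; 2, 18, 12].

[1; 2, 18, 12]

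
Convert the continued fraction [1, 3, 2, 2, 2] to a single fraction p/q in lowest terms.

Fold from the inside: start with 2/1.
  2 + 1/2 = 5/2
  2 + 2/5 = 12/5
  3 + 5/12 = 41/12
  1 + 12/41 = 53/41

53/41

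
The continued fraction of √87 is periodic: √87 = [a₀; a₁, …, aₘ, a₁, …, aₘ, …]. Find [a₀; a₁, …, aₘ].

a₀ = ⌊√87⌋ = 9.
With m₀=0, d₀=1 and mₖ₊₁ = dₖaₖ − mₖ, dₖ₊₁ = (n − mₖ₊₁²)/dₖ, aₖ₊₁ = ⌊(a₀+mₖ₊₁)/dₖ₊₁⌋:
  k=1: m=9, d=6, a=3
  k=2: m=9, d=1, a=18
d=1 and a=2a₀=18 at k=2, so the next step gives (m, d) = (9, 6) again — its k=1 value — and the period has length 2.

[9; 3, 18]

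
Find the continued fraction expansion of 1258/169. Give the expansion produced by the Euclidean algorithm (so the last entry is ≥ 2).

1258 = 7·169 + 75
169 = 2·75 + 19
75 = 3·19 + 18
19 = 1·18 + 1
18 = 18·1 + 0  (stop)
So 1258/169 = [7; 2, 3, 1, 18].

[7; 2, 3, 1, 18]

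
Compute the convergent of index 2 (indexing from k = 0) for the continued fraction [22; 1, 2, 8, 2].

68/3

Using pₖ = aₖpₖ₋₁ + pₖ₋₂, qₖ = aₖqₖ₋₁ + qₖ₋₂ (with p₋₁=1, p₋₂=0, q₋₁=0, q₋₂=1):
  k=0: a=22, p=22, q=1
  k=1: a=1, p=23, q=1
  k=2: a=2, p=68, q=3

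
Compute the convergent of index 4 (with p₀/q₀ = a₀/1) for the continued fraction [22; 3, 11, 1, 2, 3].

Using pₖ = aₖpₖ₋₁ + pₖ₋₂, qₖ = aₖqₖ₋₁ + qₖ₋₂ (with p₋₁=1, p₋₂=0, q₋₁=0, q₋₂=1):
  k=0: a=22, p=22, q=1
  k=1: a=3, p=67, q=3
  k=2: a=11, p=759, q=34
  k=3: a=1, p=826, q=37
  k=4: a=2, p=2411, q=108

2411/108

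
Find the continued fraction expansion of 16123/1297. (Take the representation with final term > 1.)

16123 = 12*1297 + 559
1297 = 2*559 + 179
559 = 3*179 + 22
179 = 8*22 + 3
22 = 7*3 + 1
3 = 3*1 + 0  (stop)
So 16123/1297 = [12; 2, 3, 8, 7, 3].

[12; 2, 3, 8, 7, 3]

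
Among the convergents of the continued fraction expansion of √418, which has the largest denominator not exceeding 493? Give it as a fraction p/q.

3721/182

√418 = [20; 2, 4, 20, 4, 2, 40, …] (period length 6).
Convergents:
  p_0/q_0 = 20/1
  p_1/q_1 = 41/2
  p_2/q_2 = 184/9
  p_3/q_3 = 3721/182
  p_4/q_4 = 15068/737
q_3 = 182 ≤ 493 < 737 = q_4, so the answer is 3721/182.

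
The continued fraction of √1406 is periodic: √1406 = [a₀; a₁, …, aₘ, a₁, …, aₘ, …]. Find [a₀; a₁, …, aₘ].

a₀ = ⌊√1406⌋ = 37.
With m₀=0, d₀=1 and mₖ₊₁ = dₖaₖ − mₖ, dₖ₊₁ = (n − mₖ₊₁²)/dₖ, aₖ₊₁ = ⌊(a₀+mₖ₊₁)/dₖ₊₁⌋:
  k=1: m=37, d=37, a=2
  k=2: m=37, d=1, a=74
d=1 and a=2a₀=74 at k=2, so the next step gives (m, d) = (37, 37) again — its k=1 value — and the period has length 2.

[37; 2, 74]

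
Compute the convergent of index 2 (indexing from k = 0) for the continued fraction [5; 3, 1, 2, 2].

Using pₖ = aₖpₖ₋₁ + pₖ₋₂, qₖ = aₖqₖ₋₁ + qₖ₋₂ (with p₋₁=1, p₋₂=0, q₋₁=0, q₋₂=1):
  k=0: a=5, p=5, q=1
  k=1: a=3, p=16, q=3
  k=2: a=1, p=21, q=4

21/4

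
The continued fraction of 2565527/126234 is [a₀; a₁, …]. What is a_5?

2565527 = 20·126234 + 40847   →  a_0 = 20
126234 = 3·40847 + 3693   →  a_1 = 3
40847 = 11·3693 + 224   →  a_2 = 11
3693 = 16·224 + 109   →  a_3 = 16
224 = 2·109 + 6   →  a_4 = 2
109 = 18·6 + 1   →  a_5 = 18

18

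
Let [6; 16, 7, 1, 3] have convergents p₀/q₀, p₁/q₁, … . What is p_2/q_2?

685/113

Using pₖ = aₖpₖ₋₁ + pₖ₋₂, qₖ = aₖqₖ₋₁ + qₖ₋₂ (with p₋₁=1, p₋₂=0, q₋₁=0, q₋₂=1):
  k=0: a=6, p=6, q=1
  k=1: a=16, p=97, q=16
  k=2: a=7, p=685, q=113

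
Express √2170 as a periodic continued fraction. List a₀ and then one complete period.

[46; 1, 1, 2, 1, 1, 92]

a₀ = ⌊√2170⌋ = 46.
With m₀=0, d₀=1 and mₖ₊₁ = dₖaₖ − mₖ, dₖ₊₁ = (n − mₖ₊₁²)/dₖ, aₖ₊₁ = ⌊(a₀+mₖ₊₁)/dₖ₊₁⌋:
  k=1: m=46, d=54, a=1
  k=2: m=8, d=39, a=1
  k=3: m=31, d=31, a=2
  k=4: m=31, d=39, a=1
  k=5: m=8, d=54, a=1
  k=6: m=46, d=1, a=92
d=1 and a=2a₀=92 at k=6, so the next step gives (m, d) = (46, 54) again — its k=1 value — and the period has length 6.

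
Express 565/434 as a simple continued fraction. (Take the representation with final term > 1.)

565 = 1×434 + 131
434 = 3×131 + 41
131 = 3×41 + 8
41 = 5×8 + 1
8 = 8×1 + 0  (stop)
So 565/434 = [1; 3, 3, 5, 8].

[1; 3, 3, 5, 8]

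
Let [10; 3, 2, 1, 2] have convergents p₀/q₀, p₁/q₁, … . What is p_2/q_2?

Using pₖ = aₖpₖ₋₁ + pₖ₋₂, qₖ = aₖqₖ₋₁ + qₖ₋₂ (with p₋₁=1, p₋₂=0, q₋₁=0, q₋₂=1):
  k=0: a=10, p=10, q=1
  k=1: a=3, p=31, q=3
  k=2: a=2, p=72, q=7

72/7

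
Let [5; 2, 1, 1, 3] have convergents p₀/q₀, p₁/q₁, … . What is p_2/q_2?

16/3

Using pₖ = aₖpₖ₋₁ + pₖ₋₂, qₖ = aₖqₖ₋₁ + qₖ₋₂ (with p₋₁=1, p₋₂=0, q₋₁=0, q₋₂=1):
  k=0: a=5, p=5, q=1
  k=1: a=2, p=11, q=2
  k=2: a=1, p=16, q=3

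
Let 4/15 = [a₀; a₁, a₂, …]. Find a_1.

3

4 = 0·15 + 4   →  a_0 = 0
15 = 3·4 + 3   →  a_1 = 3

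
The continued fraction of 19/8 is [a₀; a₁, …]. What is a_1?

19 = 2·8 + 3   →  a_0 = 2
8 = 2·3 + 2   →  a_1 = 2

2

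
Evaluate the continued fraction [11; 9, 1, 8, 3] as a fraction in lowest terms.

3075/277

Using pₖ = aₖpₖ₋₁ + pₖ₋₂ and qₖ = aₖqₖ₋₁ + qₖ₋₂:
  k=0: a=11, p=11, q=1
  k=1: a=9, p=100, q=9
  k=2: a=1, p=111, q=10
  k=3: a=8, p=988, q=89
  k=4: a=3, p=3075, q=277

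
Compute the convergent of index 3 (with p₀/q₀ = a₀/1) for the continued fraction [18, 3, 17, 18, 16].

Using pₖ = aₖpₖ₋₁ + pₖ₋₂, qₖ = aₖqₖ₋₁ + qₖ₋₂ (with p₋₁=1, p₋₂=0, q₋₁=0, q₋₂=1):
  k=0: a=18, p=18, q=1
  k=1: a=3, p=55, q=3
  k=2: a=17, p=953, q=52
  k=3: a=18, p=17209, q=939

17209/939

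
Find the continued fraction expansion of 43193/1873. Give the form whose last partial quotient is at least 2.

[23; 16, 2, 3, 16]

43193 = 23*1873 + 114
1873 = 16*114 + 49
114 = 2*49 + 16
49 = 3*16 + 1
16 = 16*1 + 0  (stop)
So 43193/1873 = [23; 16, 2, 3, 16].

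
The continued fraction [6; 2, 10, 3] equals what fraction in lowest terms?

Fold from the inside: start with 3/1.
  10 + 1/3 = 31/3
  2 + 3/31 = 65/31
  6 + 31/65 = 421/65

421/65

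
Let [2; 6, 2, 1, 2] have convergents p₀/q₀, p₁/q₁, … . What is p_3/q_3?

41/19

Using pₖ = aₖpₖ₋₁ + pₖ₋₂, qₖ = aₖqₖ₋₁ + qₖ₋₂ (with p₋₁=1, p₋₂=0, q₋₁=0, q₋₂=1):
  k=0: a=2, p=2, q=1
  k=1: a=6, p=13, q=6
  k=2: a=2, p=28, q=13
  k=3: a=1, p=41, q=19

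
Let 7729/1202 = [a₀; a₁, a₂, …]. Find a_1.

7729 = 6·1202 + 517   →  a_0 = 6
1202 = 2·517 + 168   →  a_1 = 2

2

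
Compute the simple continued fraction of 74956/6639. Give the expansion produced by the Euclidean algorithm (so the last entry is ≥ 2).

[11; 3, 2, 4, 15, 14]

74956 = 11·6639 + 1927
6639 = 3·1927 + 858
1927 = 2·858 + 211
858 = 4·211 + 14
211 = 15·14 + 1
14 = 14·1 + 0  (stop)
So 74956/6639 = [11; 3, 2, 4, 15, 14].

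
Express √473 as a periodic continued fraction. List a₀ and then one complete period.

[21; 1, 2, 1, 42]

a₀ = ⌊√473⌋ = 21.
With m₀=0, d₀=1 and mₖ₊₁ = dₖaₖ − mₖ, dₖ₊₁ = (n − mₖ₊₁²)/dₖ, aₖ₊₁ = ⌊(a₀+mₖ₊₁)/dₖ₊₁⌋:
  k=1: m=21, d=32, a=1
  k=2: m=11, d=11, a=2
  k=3: m=11, d=32, a=1
  k=4: m=21, d=1, a=42
d=1 and a=2a₀=42 at k=4, so the next step gives (m, d) = (21, 32) again — its k=1 value — and the period has length 4.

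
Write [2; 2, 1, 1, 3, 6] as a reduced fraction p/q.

Using pₖ = aₖpₖ₋₁ + pₖ₋₂ and qₖ = aₖqₖ₋₁ + qₖ₋₂:
  k=0: a=2, p=2, q=1
  k=1: a=2, p=5, q=2
  k=2: a=1, p=7, q=3
  k=3: a=1, p=12, q=5
  k=4: a=3, p=43, q=18
  k=5: a=6, p=270, q=113

270/113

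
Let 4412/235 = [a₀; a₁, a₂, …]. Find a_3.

4412 = 18·235 + 182   →  a_0 = 18
235 = 1·182 + 53   →  a_1 = 1
182 = 3·53 + 23   →  a_2 = 3
53 = 2·23 + 7   →  a_3 = 2

2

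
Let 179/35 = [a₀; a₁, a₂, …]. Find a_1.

8

179 = 5·35 + 4   →  a_0 = 5
35 = 8·4 + 3   →  a_1 = 8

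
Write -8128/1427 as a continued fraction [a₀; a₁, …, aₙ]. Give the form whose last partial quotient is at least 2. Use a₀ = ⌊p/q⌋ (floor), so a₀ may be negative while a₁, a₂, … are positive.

-8128 = -6×1427 + 434
1427 = 3×434 + 125
434 = 3×125 + 59
125 = 2×59 + 7
59 = 8×7 + 3
7 = 2×3 + 1
3 = 3×1 + 0  (stop)
So -8128/1427 = [-6; 3, 3, 2, 8, 2, 3].

[-6; 3, 3, 2, 8, 2, 3]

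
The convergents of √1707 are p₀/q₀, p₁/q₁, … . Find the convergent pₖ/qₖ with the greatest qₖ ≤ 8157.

√1707 = [41; 3, 6, 41, 6, 3, 82, …] (period length 6).
Convergents:
  p_0/q_0 = 41/1
  p_1/q_1 = 124/3
  p_2/q_2 = 785/19
  p_3/q_3 = 32309/782
  p_4/q_4 = 194639/4711
  p_5/q_5 = 616226/14915
q_4 = 4711 ≤ 8157 < 14915 = q_5, so the answer is 194639/4711.

194639/4711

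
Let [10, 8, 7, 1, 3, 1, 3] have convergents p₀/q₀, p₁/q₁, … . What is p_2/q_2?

577/57

Using pₖ = aₖpₖ₋₁ + pₖ₋₂, qₖ = aₖqₖ₋₁ + qₖ₋₂ (with p₋₁=1, p₋₂=0, q₋₁=0, q₋₂=1):
  k=0: a=10, p=10, q=1
  k=1: a=8, p=81, q=8
  k=2: a=7, p=577, q=57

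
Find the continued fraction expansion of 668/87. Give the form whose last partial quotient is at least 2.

668 = 7·87 + 59
87 = 1·59 + 28
59 = 2·28 + 3
28 = 9·3 + 1
3 = 3·1 + 0  (stop)
So 668/87 = [7; 1, 2, 9, 3].

[7; 1, 2, 9, 3]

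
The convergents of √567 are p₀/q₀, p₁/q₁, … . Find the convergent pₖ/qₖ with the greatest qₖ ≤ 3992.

94747/3979

√567 = [23; 1, 4, 3, 4, 1, 46, …] (period length 6).
Convergents:
  p_0/q_0 = 23/1
  p_1/q_1 = 24/1
  p_2/q_2 = 119/5
  p_3/q_3 = 381/16
  p_4/q_4 = 1643/69
  p_5/q_5 = 2024/85
  p_6/q_6 = 94747/3979
  p_7/q_7 = 96771/4064
q_6 = 3979 ≤ 3992 < 4064 = q_7, so the answer is 94747/3979.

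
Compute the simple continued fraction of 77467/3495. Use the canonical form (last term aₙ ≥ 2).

[22; 6, 17, 2, 16]

77467 = 22*3495 + 577
3495 = 6*577 + 33
577 = 17*33 + 16
33 = 2*16 + 1
16 = 16*1 + 0  (stop)
So 77467/3495 = [22; 6, 17, 2, 16].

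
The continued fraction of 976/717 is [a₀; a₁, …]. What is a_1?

2

976 = 1·717 + 259   →  a_0 = 1
717 = 2·259 + 199   →  a_1 = 2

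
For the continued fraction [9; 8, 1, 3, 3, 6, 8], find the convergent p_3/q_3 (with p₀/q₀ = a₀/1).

Using pₖ = aₖpₖ₋₁ + pₖ₋₂, qₖ = aₖqₖ₋₁ + qₖ₋₂ (with p₋₁=1, p₋₂=0, q₋₁=0, q₋₂=1):
  k=0: a=9, p=9, q=1
  k=1: a=8, p=73, q=8
  k=2: a=1, p=82, q=9
  k=3: a=3, p=319, q=35

319/35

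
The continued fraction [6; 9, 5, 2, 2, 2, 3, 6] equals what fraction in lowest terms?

78383/12831

Using pₖ = aₖpₖ₋₁ + pₖ₋₂ and qₖ = aₖqₖ₋₁ + qₖ₋₂:
  k=0: a=6, p=6, q=1
  k=1: a=9, p=55, q=9
  k=2: a=5, p=281, q=46
  k=3: a=2, p=617, q=101
  k=4: a=2, p=1515, q=248
  k=5: a=2, p=3647, q=597
  k=6: a=3, p=12456, q=2039
  k=7: a=6, p=78383, q=12831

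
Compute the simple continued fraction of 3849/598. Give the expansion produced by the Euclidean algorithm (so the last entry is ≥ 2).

[6; 2, 3, 2, 3, 3, 3]

3849 = 6·598 + 261
598 = 2·261 + 76
261 = 3·76 + 33
76 = 2·33 + 10
33 = 3·10 + 3
10 = 3·3 + 1
3 = 3·1 + 0  (stop)
So 3849/598 = [6; 2, 3, 2, 3, 3, 3].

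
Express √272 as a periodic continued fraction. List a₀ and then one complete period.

[16; 2, 32]

a₀ = ⌊√272⌋ = 16.
With m₀=0, d₀=1 and mₖ₊₁ = dₖaₖ − mₖ, dₖ₊₁ = (n − mₖ₊₁²)/dₖ, aₖ₊₁ = ⌊(a₀+mₖ₊₁)/dₖ₊₁⌋:
  k=1: m=16, d=16, a=2
  k=2: m=16, d=1, a=32
d=1 and a=2a₀=32 at k=2, so the next step gives (m, d) = (16, 16) again — its k=1 value — and the period has length 2.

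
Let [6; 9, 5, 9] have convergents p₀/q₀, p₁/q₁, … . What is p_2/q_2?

Using pₖ = aₖpₖ₋₁ + pₖ₋₂, qₖ = aₖqₖ₋₁ + qₖ₋₂ (with p₋₁=1, p₋₂=0, q₋₁=0, q₋₂=1):
  k=0: a=6, p=6, q=1
  k=1: a=9, p=55, q=9
  k=2: a=5, p=281, q=46

281/46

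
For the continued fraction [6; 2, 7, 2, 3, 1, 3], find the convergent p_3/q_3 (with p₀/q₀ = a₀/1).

Using pₖ = aₖpₖ₋₁ + pₖ₋₂, qₖ = aₖqₖ₋₁ + qₖ₋₂ (with p₋₁=1, p₋₂=0, q₋₁=0, q₋₂=1):
  k=0: a=6, p=6, q=1
  k=1: a=2, p=13, q=2
  k=2: a=7, p=97, q=15
  k=3: a=2, p=207, q=32

207/32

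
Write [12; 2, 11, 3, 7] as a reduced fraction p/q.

6489/520

Fold from the inside: start with 7/1.
  3 + 1/7 = 22/7
  11 + 7/22 = 249/22
  2 + 22/249 = 520/249
  12 + 249/520 = 6489/520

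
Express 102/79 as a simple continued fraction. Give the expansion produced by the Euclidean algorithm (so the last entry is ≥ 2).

[1; 3, 2, 3, 3]

102 = 1·79 + 23
79 = 3·23 + 10
23 = 2·10 + 3
10 = 3·3 + 1
3 = 3·1 + 0  (stop)
So 102/79 = [1; 3, 2, 3, 3].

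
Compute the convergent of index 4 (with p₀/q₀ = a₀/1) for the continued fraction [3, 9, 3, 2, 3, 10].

Using pₖ = aₖpₖ₋₁ + pₖ₋₂, qₖ = aₖqₖ₋₁ + qₖ₋₂ (with p₋₁=1, p₋₂=0, q₋₁=0, q₋₂=1):
  k=0: a=3, p=3, q=1
  k=1: a=9, p=28, q=9
  k=2: a=3, p=87, q=28
  k=3: a=2, p=202, q=65
  k=4: a=3, p=693, q=223

693/223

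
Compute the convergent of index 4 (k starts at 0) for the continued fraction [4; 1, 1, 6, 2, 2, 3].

127/28

Using pₖ = aₖpₖ₋₁ + pₖ₋₂, qₖ = aₖqₖ₋₁ + qₖ₋₂ (with p₋₁=1, p₋₂=0, q₋₁=0, q₋₂=1):
  k=0: a=4, p=4, q=1
  k=1: a=1, p=5, q=1
  k=2: a=1, p=9, q=2
  k=3: a=6, p=59, q=13
  k=4: a=2, p=127, q=28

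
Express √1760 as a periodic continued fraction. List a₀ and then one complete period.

[41; 1, 19, 1, 82]

a₀ = ⌊√1760⌋ = 41.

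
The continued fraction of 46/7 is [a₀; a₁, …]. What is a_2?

1

46 = 6·7 + 4   →  a_0 = 6
7 = 1·4 + 3   →  a_1 = 1
4 = 1·3 + 1   →  a_2 = 1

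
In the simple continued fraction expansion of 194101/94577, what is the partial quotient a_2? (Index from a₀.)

8

194101 = 2·94577 + 4947   →  a_0 = 2
94577 = 19·4947 + 584   →  a_1 = 19
4947 = 8·584 + 275   →  a_2 = 8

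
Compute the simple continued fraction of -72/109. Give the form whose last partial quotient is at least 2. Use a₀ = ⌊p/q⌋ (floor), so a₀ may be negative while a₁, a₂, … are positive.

-72 = -1×109 + 37
109 = 2×37 + 35
37 = 1×35 + 2
35 = 17×2 + 1
2 = 2×1 + 0  (stop)
So -72/109 = [-1; 2, 1, 17, 2].

[-1; 2, 1, 17, 2]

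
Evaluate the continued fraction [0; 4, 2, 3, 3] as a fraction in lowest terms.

Using pₖ = aₖpₖ₋₁ + pₖ₋₂ and qₖ = aₖqₖ₋₁ + qₖ₋₂:
  k=0: a=0, p=0, q=1
  k=1: a=4, p=1, q=4
  k=2: a=2, p=2, q=9
  k=3: a=3, p=7, q=31
  k=4: a=3, p=23, q=102

23/102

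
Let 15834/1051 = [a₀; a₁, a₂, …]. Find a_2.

15834 = 15·1051 + 69   →  a_0 = 15
1051 = 15·69 + 16   →  a_1 = 15
69 = 4·16 + 5   →  a_2 = 4

4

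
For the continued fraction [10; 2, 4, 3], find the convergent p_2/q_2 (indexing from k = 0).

94/9

Using pₖ = aₖpₖ₋₁ + pₖ₋₂, qₖ = aₖqₖ₋₁ + qₖ₋₂ (with p₋₁=1, p₋₂=0, q₋₁=0, q₋₂=1):
  k=0: a=10, p=10, q=1
  k=1: a=2, p=21, q=2
  k=2: a=4, p=94, q=9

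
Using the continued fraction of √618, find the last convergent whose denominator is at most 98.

√618 = [24; 1, 6, 8, 6, 1, 48, …] (period length 6).
Convergents:
  p_0/q_0 = 24/1
  p_1/q_1 = 25/1
  p_2/q_2 = 174/7
  p_3/q_3 = 1417/57
  p_4/q_4 = 8676/349
q_3 = 57 ≤ 98 < 349 = q_4, so the answer is 1417/57.

1417/57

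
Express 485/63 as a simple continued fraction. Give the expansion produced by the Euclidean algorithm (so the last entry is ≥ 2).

485 = 7×63 + 44
63 = 1×44 + 19
44 = 2×19 + 6
19 = 3×6 + 1
6 = 6×1 + 0  (stop)
So 485/63 = [7; 1, 2, 3, 6].

[7; 1, 2, 3, 6]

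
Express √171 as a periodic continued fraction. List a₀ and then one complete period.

[13; 13, 26]

a₀ = ⌊√171⌋ = 13.
With m₀=0, d₀=1 and mₖ₊₁ = dₖaₖ − mₖ, dₖ₊₁ = (n − mₖ₊₁²)/dₖ, aₖ₊₁ = ⌊(a₀+mₖ₊₁)/dₖ₊₁⌋:
  k=1: m=13, d=2, a=13
  k=2: m=13, d=1, a=26
d=1 and a=2a₀=26 at k=2, so the next step gives (m, d) = (13, 2) again — its k=1 value — and the period has length 2.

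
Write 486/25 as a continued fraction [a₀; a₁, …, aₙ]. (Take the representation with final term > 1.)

486 = 19×25 + 11
25 = 2×11 + 3
11 = 3×3 + 2
3 = 1×2 + 1
2 = 2×1 + 0  (stop)
So 486/25 = [19; 2, 3, 1, 2].

[19; 2, 3, 1, 2]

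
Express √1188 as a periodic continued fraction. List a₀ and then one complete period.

a₀ = ⌊√1188⌋ = 34.
With m₀=0, d₀=1 and mₖ₊₁ = dₖaₖ − mₖ, dₖ₊₁ = (n − mₖ₊₁²)/dₖ, aₖ₊₁ = ⌊(a₀+mₖ₊₁)/dₖ₊₁⌋:
  k=1: m=34, d=32, a=2
  k=2: m=30, d=9, a=7
  k=3: m=33, d=11, a=6
  k=4: m=33, d=9, a=7
  k=5: m=30, d=32, a=2
  k=6: m=34, d=1, a=68
d=1 and a=2a₀=68 at k=6, so the next step gives (m, d) = (34, 32) again — its k=1 value — and the period has length 6.

[34; 2, 7, 6, 7, 2, 68]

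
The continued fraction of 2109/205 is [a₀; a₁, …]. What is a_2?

2109 = 10·205 + 59   →  a_0 = 10
205 = 3·59 + 28   →  a_1 = 3
59 = 2·28 + 3   →  a_2 = 2

2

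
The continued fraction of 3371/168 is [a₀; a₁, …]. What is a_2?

3371 = 20·168 + 11   →  a_0 = 20
168 = 15·11 + 3   →  a_1 = 15
11 = 3·3 + 2   →  a_2 = 3

3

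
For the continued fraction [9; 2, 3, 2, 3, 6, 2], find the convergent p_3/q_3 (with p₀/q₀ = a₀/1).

151/16

Using pₖ = aₖpₖ₋₁ + pₖ₋₂, qₖ = aₖqₖ₋₁ + qₖ₋₂ (with p₋₁=1, p₋₂=0, q₋₁=0, q₋₂=1):
  k=0: a=9, p=9, q=1
  k=1: a=2, p=19, q=2
  k=2: a=3, p=66, q=7
  k=3: a=2, p=151, q=16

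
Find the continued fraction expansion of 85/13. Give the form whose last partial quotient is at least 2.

[6; 1, 1, 6]

85 = 6×13 + 7
13 = 1×7 + 6
7 = 1×6 + 1
6 = 6×1 + 0  (stop)
So 85/13 = [6; 1, 1, 6].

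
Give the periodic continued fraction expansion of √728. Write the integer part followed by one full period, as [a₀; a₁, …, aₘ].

[26; 1, 52]

a₀ = ⌊√728⌋ = 26.
With m₀=0, d₀=1 and mₖ₊₁ = dₖaₖ − mₖ, dₖ₊₁ = (n − mₖ₊₁²)/dₖ, aₖ₊₁ = ⌊(a₀+mₖ₊₁)/dₖ₊₁⌋:
  k=1: m=26, d=52, a=1
  k=2: m=26, d=1, a=52
d=1 and a=2a₀=52 at k=2, so the next step gives (m, d) = (26, 52) again — its k=1 value — and the period has length 2.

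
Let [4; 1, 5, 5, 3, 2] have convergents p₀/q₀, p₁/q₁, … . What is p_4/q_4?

Using pₖ = aₖpₖ₋₁ + pₖ₋₂, qₖ = aₖqₖ₋₁ + qₖ₋₂ (with p₋₁=1, p₋₂=0, q₋₁=0, q₋₂=1):
  k=0: a=4, p=4, q=1
  k=1: a=1, p=5, q=1
  k=2: a=5, p=29, q=6
  k=3: a=5, p=150, q=31
  k=4: a=3, p=479, q=99

479/99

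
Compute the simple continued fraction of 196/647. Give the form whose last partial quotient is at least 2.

196 = 0×647 + 196
647 = 3×196 + 59
196 = 3×59 + 19
59 = 3×19 + 2
19 = 9×2 + 1
2 = 2×1 + 0  (stop)
So 196/647 = [0; 3, 3, 3, 9, 2].

[0; 3, 3, 3, 9, 2]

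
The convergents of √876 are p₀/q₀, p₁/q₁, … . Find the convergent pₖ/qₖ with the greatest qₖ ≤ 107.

√876 = [29; 1, 1, 2, 14, 2, 1, 1, 58, …] (period length 8).
Convergents:
  p_0/q_0 = 29/1
  p_1/q_1 = 30/1
  p_2/q_2 = 59/2
  p_3/q_3 = 148/5
  p_4/q_4 = 2131/72
  p_5/q_5 = 4410/149
q_4 = 72 ≤ 107 < 149 = q_5, so the answer is 2131/72.

2131/72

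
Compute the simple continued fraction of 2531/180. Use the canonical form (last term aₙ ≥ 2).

2531 = 14·180 + 11
180 = 16·11 + 4
11 = 2·4 + 3
4 = 1·3 + 1
3 = 3·1 + 0  (stop)
So 2531/180 = [14; 16, 2, 1, 3].

[14; 16, 2, 1, 3]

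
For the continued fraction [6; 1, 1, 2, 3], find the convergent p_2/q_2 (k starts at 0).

Using pₖ = aₖpₖ₋₁ + pₖ₋₂, qₖ = aₖqₖ₋₁ + qₖ₋₂ (with p₋₁=1, p₋₂=0, q₋₁=0, q₋₂=1):
  k=0: a=6, p=6, q=1
  k=1: a=1, p=7, q=1
  k=2: a=1, p=13, q=2

13/2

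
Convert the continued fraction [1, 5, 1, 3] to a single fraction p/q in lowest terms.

Fold from the inside: start with 3/1.
  1 + 1/3 = 4/3
  5 + 3/4 = 23/4
  1 + 4/23 = 27/23

27/23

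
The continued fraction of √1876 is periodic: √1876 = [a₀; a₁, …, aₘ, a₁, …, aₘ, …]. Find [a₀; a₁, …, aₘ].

[43; 3, 5, 12, 5, 3, 86]

a₀ = ⌊√1876⌋ = 43.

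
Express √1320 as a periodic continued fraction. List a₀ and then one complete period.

a₀ = ⌊√1320⌋ = 36.

[36; 3, 72]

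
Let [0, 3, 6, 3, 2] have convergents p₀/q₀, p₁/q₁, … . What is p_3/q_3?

Using pₖ = aₖpₖ₋₁ + pₖ₋₂, qₖ = aₖqₖ₋₁ + qₖ₋₂ (with p₋₁=1, p₋₂=0, q₋₁=0, q₋₂=1):
  k=0: a=0, p=0, q=1
  k=1: a=3, p=1, q=3
  k=2: a=6, p=6, q=19
  k=3: a=3, p=19, q=60

19/60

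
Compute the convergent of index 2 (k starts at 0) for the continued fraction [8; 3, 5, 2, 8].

Using pₖ = aₖpₖ₋₁ + pₖ₋₂, qₖ = aₖqₖ₋₁ + qₖ₋₂ (with p₋₁=1, p₋₂=0, q₋₁=0, q₋₂=1):
  k=0: a=8, p=8, q=1
  k=1: a=3, p=25, q=3
  k=2: a=5, p=133, q=16

133/16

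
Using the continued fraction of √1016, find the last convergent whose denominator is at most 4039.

√1016 = [31; 1, 6, 1, 62, …] (period length 4).
Convergents:
  p_0/q_0 = 31/1
  p_1/q_1 = 32/1
  p_2/q_2 = 223/7
  p_3/q_3 = 255/8
  p_4/q_4 = 16033/503
  p_5/q_5 = 16288/511
  p_6/q_6 = 113761/3569
  p_7/q_7 = 130049/4080
q_6 = 3569 ≤ 4039 < 4080 = q_7, so the answer is 113761/3569.

113761/3569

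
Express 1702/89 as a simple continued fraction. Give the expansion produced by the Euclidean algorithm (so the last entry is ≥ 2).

[19; 8, 11]

1702 = 19*89 + 11
89 = 8*11 + 1
11 = 11*1 + 0  (stop)
So 1702/89 = [19; 8, 11].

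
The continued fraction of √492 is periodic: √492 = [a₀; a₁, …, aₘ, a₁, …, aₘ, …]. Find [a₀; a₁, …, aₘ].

a₀ = ⌊√492⌋ = 22.

[22; 5, 1, 1, 10, 1, 1, 5, 44]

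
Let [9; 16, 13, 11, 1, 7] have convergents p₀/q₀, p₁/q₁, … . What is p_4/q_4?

22873/2524

Using pₖ = aₖpₖ₋₁ + pₖ₋₂, qₖ = aₖqₖ₋₁ + qₖ₋₂ (with p₋₁=1, p₋₂=0, q₋₁=0, q₋₂=1):
  k=0: a=9, p=9, q=1
  k=1: a=16, p=145, q=16
  k=2: a=13, p=1894, q=209
  k=3: a=11, p=20979, q=2315
  k=4: a=1, p=22873, q=2524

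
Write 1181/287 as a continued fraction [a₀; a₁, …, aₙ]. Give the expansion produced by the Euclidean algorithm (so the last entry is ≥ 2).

[4; 8, 1, 2, 3, 3]

1181 = 4×287 + 33
287 = 8×33 + 23
33 = 1×23 + 10
23 = 2×10 + 3
10 = 3×3 + 1
3 = 3×1 + 0  (stop)
So 1181/287 = [4; 8, 1, 2, 3, 3].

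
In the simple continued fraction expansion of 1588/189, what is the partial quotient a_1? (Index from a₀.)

2

1588 = 8·189 + 76   →  a_0 = 8
189 = 2·76 + 37   →  a_1 = 2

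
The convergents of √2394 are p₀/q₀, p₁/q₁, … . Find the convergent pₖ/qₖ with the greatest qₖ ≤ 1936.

67081/1371

√2394 = [48; 1, 12, 1, 96, …] (period length 4).
Convergents:
  p_0/q_0 = 48/1
  p_1/q_1 = 49/1
  p_2/q_2 = 636/13
  p_3/q_3 = 685/14
  p_4/q_4 = 66396/1357
  p_5/q_5 = 67081/1371
  p_6/q_6 = 871368/17809
q_5 = 1371 ≤ 1936 < 17809 = q_6, so the answer is 67081/1371.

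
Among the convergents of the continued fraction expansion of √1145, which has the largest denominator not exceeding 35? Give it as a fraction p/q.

√1145 = [33; 1, 5, 5, 1, 66, …] (period length 5).
Convergents:
  p_0/q_0 = 33/1
  p_1/q_1 = 34/1
  p_2/q_2 = 203/6
  p_3/q_3 = 1049/31
  p_4/q_4 = 1252/37
q_3 = 31 ≤ 35 < 37 = q_4, so the answer is 1049/31.

1049/31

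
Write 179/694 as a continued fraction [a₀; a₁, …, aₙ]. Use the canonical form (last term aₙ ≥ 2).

[0; 3, 1, 7, 7, 3]

179 = 0×694 + 179
694 = 3×179 + 157
179 = 1×157 + 22
157 = 7×22 + 3
22 = 7×3 + 1
3 = 3×1 + 0  (stop)
So 179/694 = [0; 3, 1, 7, 7, 3].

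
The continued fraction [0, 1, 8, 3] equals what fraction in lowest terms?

25/28

Using pₖ = aₖpₖ₋₁ + pₖ₋₂ and qₖ = aₖqₖ₋₁ + qₖ₋₂:
  k=0: a=0, p=0, q=1
  k=1: a=1, p=1, q=1
  k=2: a=8, p=8, q=9
  k=3: a=3, p=25, q=28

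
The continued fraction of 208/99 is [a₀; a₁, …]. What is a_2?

208 = 2·99 + 10   →  a_0 = 2
99 = 9·10 + 9   →  a_1 = 9
10 = 1·9 + 1   →  a_2 = 1

1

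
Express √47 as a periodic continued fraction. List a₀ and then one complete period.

[6; 1, 5, 1, 12]

a₀ = ⌊√47⌋ = 6.
With m₀=0, d₀=1 and mₖ₊₁ = dₖaₖ − mₖ, dₖ₊₁ = (n − mₖ₊₁²)/dₖ, aₖ₊₁ = ⌊(a₀+mₖ₊₁)/dₖ₊₁⌋:
  k=1: m=6, d=11, a=1
  k=2: m=5, d=2, a=5
  k=3: m=5, d=11, a=1
  k=4: m=6, d=1, a=12
d=1 and a=2a₀=12 at k=4, so the next step gives (m, d) = (6, 11) again — its k=1 value — and the period has length 4.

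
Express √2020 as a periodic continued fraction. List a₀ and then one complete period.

a₀ = ⌊√2020⌋ = 44.
With m₀=0, d₀=1 and mₖ₊₁ = dₖaₖ − mₖ, dₖ₊₁ = (n − mₖ₊₁²)/dₖ, aₖ₊₁ = ⌊(a₀+mₖ₊₁)/dₖ₊₁⌋:
  k=1: m=44, d=84, a=1
  k=2: m=40, d=5, a=16
  k=3: m=40, d=84, a=1
  k=4: m=44, d=1, a=88
d=1 and a=2a₀=88 at k=4, so the next step gives (m, d) = (44, 84) again — its k=1 value — and the period has length 4.

[44; 1, 16, 1, 88]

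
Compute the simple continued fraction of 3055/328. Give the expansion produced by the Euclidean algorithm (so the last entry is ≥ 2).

3055 = 9·328 + 103
328 = 3·103 + 19
103 = 5·19 + 8
19 = 2·8 + 3
8 = 2·3 + 2
3 = 1·2 + 1
2 = 2·1 + 0  (stop)
So 3055/328 = [9; 3, 5, 2, 2, 1, 2].

[9; 3, 5, 2, 2, 1, 2]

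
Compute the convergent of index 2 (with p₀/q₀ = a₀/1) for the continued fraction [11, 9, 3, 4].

Using pₖ = aₖpₖ₋₁ + pₖ₋₂, qₖ = aₖqₖ₋₁ + qₖ₋₂ (with p₋₁=1, p₋₂=0, q₋₁=0, q₋₂=1):
  k=0: a=11, p=11, q=1
  k=1: a=9, p=100, q=9
  k=2: a=3, p=311, q=28

311/28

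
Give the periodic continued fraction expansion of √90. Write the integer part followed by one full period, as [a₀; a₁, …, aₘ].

a₀ = ⌊√90⌋ = 9.

[9; 2, 18]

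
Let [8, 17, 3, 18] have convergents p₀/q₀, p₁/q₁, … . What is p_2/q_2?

419/52

Using pₖ = aₖpₖ₋₁ + pₖ₋₂, qₖ = aₖqₖ₋₁ + qₖ₋₂ (with p₋₁=1, p₋₂=0, q₋₁=0, q₋₂=1):
  k=0: a=8, p=8, q=1
  k=1: a=17, p=137, q=17
  k=2: a=3, p=419, q=52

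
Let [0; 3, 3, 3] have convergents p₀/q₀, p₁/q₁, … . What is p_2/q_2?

3/10

Using pₖ = aₖpₖ₋₁ + pₖ₋₂, qₖ = aₖqₖ₋₁ + qₖ₋₂ (with p₋₁=1, p₋₂=0, q₋₁=0, q₋₂=1):
  k=0: a=0, p=0, q=1
  k=1: a=3, p=1, q=3
  k=2: a=3, p=3, q=10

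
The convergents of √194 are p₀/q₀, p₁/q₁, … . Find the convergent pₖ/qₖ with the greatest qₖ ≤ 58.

195/14

√194 = [13; 1, 12, 1, 26, …] (period length 4).
Convergents:
  p_0/q_0 = 13/1
  p_1/q_1 = 14/1
  p_2/q_2 = 181/13
  p_3/q_3 = 195/14
  p_4/q_4 = 5251/377
q_3 = 14 ≤ 58 < 377 = q_4, so the answer is 195/14.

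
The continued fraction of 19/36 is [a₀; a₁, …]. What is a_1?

1

19 = 0·36 + 19   →  a_0 = 0
36 = 1·19 + 17   →  a_1 = 1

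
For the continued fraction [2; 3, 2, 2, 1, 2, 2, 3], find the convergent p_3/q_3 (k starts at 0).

Using pₖ = aₖpₖ₋₁ + pₖ₋₂, qₖ = aₖqₖ₋₁ + qₖ₋₂ (with p₋₁=1, p₋₂=0, q₋₁=0, q₋₂=1):
  k=0: a=2, p=2, q=1
  k=1: a=3, p=7, q=3
  k=2: a=2, p=16, q=7
  k=3: a=2, p=39, q=17

39/17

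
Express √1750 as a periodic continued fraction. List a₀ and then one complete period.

a₀ = ⌊√1750⌋ = 41.
With m₀=0, d₀=1 and mₖ₊₁ = dₖaₖ − mₖ, dₖ₊₁ = (n − mₖ₊₁²)/dₖ, aₖ₊₁ = ⌊(a₀+mₖ₊₁)/dₖ₊₁⌋:
  k=1: m=41, d=69, a=1
  k=2: m=28, d=14, a=4
  k=3: m=28, d=69, a=1
  k=4: m=41, d=1, a=82
d=1 and a=2a₀=82 at k=4, so the next step gives (m, d) = (41, 69) again — its k=1 value — and the period has length 4.

[41; 1, 4, 1, 82]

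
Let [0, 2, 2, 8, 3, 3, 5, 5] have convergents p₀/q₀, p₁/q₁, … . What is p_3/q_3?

Using pₖ = aₖpₖ₋₁ + pₖ₋₂, qₖ = aₖqₖ₋₁ + qₖ₋₂ (with p₋₁=1, p₋₂=0, q₋₁=0, q₋₂=1):
  k=0: a=0, p=0, q=1
  k=1: a=2, p=1, q=2
  k=2: a=2, p=2, q=5
  k=3: a=8, p=17, q=42

17/42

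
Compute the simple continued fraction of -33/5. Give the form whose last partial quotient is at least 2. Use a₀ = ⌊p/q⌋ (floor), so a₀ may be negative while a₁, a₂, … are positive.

[-7; 2, 2]

-33 = -7*5 + 2
5 = 2*2 + 1
2 = 2*1 + 0  (stop)
So -33/5 = [-7; 2, 2].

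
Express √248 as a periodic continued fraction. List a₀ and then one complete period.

a₀ = ⌊√248⌋ = 15.
With m₀=0, d₀=1 and mₖ₊₁ = dₖaₖ − mₖ, dₖ₊₁ = (n − mₖ₊₁²)/dₖ, aₖ₊₁ = ⌊(a₀+mₖ₊₁)/dₖ₊₁⌋:
  k=1: m=15, d=23, a=1
  k=2: m=8, d=8, a=2
  k=3: m=8, d=23, a=1
  k=4: m=15, d=1, a=30
d=1 and a=2a₀=30 at k=4, so the next step gives (m, d) = (15, 23) again — its k=1 value — and the period has length 4.

[15; 1, 2, 1, 30]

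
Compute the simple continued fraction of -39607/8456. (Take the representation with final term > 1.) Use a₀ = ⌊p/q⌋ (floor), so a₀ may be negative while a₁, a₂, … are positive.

[-5; 3, 6, 8, 1, 1, 3, 7]

-39607 = -5*8456 + 2673
8456 = 3*2673 + 437
2673 = 6*437 + 51
437 = 8*51 + 29
51 = 1*29 + 22
29 = 1*22 + 7
22 = 3*7 + 1
7 = 7*1 + 0  (stop)
So -39607/8456 = [-5; 3, 6, 8, 1, 1, 3, 7].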